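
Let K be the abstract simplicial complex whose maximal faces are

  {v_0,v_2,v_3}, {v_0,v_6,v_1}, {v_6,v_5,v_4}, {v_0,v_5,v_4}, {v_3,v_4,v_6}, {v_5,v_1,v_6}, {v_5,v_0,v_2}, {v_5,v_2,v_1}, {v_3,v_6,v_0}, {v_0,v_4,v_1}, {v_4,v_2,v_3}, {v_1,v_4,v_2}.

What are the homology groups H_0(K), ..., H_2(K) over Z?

Take the total order v_0 < v_1 < v_2 < v_3 < v_4 < v_5 < v_6 on the vertex set. Then K (dimension 2) consists of the simplices:

  0-simplices (7): [v_0], [v_1], [v_2], [v_3], [v_4], [v_5], [v_6]
  1-simplices (18): (18 of them)
  2-simplices (12): (12 of them)

giving chain groups C_0 ≅ Z^7, C_1 ≅ Z^18, C_2 ≅ Z^12.

Boundary ∂_1: C_1 → C_0 sends each edge [p,q] (with p < q) to q − p. For instance
  ∂[v_4,v_6] = [v_6] − [v_4].
The 7×18 boundary matrix has rank 6 and Smith normal form diag(1,1,1,1,1,1).

Boundary ∂_2: C_2 → C_1 sends each 2-simplex [p,q,r] to [q,r] − [p,r] + [p,q]. For instance
  ∂[v_0,v_3,v_6] = [v_3,v_6] − [v_0,v_6] + [v_0,v_3],
  ∂[v_1,v_2,v_4] = [v_2,v_4] − [v_1,v_4] + [v_1,v_2].
The 18×12 boundary matrix has rank 12 and Smith normal form diag(1,1,1,1,1,1,1,1,1,1,1,2).

Reading off H_k = ker ∂_k / im ∂_{k+1}:

  H_0: rank C_0 − rank ∂_1 = 7 − 6 = 1, and the invariant factors of ∂_1 are all 1, so H_0 ≅ Z.
  H_1: rank ker ∂_1 − rank ∂_2 = (18 − 6) − 12 = 0, and ∂_2 has invariant factor 2 > 1, so H_1 ≅ Z/2.
  H_2: rank ker ∂_2 − rank ∂_3 = (12 − 12) − 0 = 0, and there is no ∂_3, so H_2 ≅ 0.

H_0 = Z,  H_1 = Z/2,  H_2 = 0.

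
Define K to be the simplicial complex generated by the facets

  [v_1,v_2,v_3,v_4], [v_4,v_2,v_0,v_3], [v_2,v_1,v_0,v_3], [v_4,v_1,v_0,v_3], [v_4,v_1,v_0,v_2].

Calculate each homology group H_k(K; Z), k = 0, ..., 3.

H_0 = Z,  H_1 = 0,  H_2 = 0,  H_3 = Z.

Take the total order v_0 < v_1 < v_2 < v_3 < v_4 on the vertex set. Then K (dimension 3) consists of the simplices:

  0-simplices (5): [v_0], [v_1], [v_2], [v_3], [v_4]
  1-simplices (10): [v_0,v_1], [v_0,v_2], [v_0,v_3], [v_0,v_4], [v_1,v_2], [v_1,v_3], [v_1,v_4], [v_2,v_3], [v_2,v_4], [v_3,v_4]
  2-simplices (10): [v_0,v_1,v_2], [v_0,v_1,v_3], [v_0,v_1,v_4], [v_0,v_2,v_3], [v_0,v_2,v_4], [v_0,v_3,v_4], [v_1,v_2,v_3], [v_1,v_2,v_4], [v_1,v_3,v_4], [v_2,v_3,v_4]
  3-simplices (5): [v_0,v_1,v_2,v_3], [v_0,v_1,v_2,v_4], [v_0,v_1,v_3,v_4], [v_0,v_2,v_3,v_4], [v_1,v_2,v_3,v_4]

giving chain groups C_0 ≅ Z^5, C_1 ≅ Z^10, C_2 ≅ Z^10, C_3 ≅ Z^5.

The boundary map ∂_1: C_1 → C_0 maps an edge to its endpoints' difference, ∂[p,q] = q − p. For instance
  ∂[v_0,v_3] = [v_3] − [v_0].
The resulting 5×10 matrix has rank 4, and its Smith normal form has invariant factors (1,1,1,1).

∂_2: C_2 → C_1 maps a triangle to the signed sum of its edges. For instance
  ∂[v_0,v_2,v_4] = [v_2,v_4] − [v_0,v_4] + [v_0,v_2],
  ∂[v_0,v_1,v_4] = [v_1,v_4] − [v_0,v_4] + [v_0,v_1].
The 10×10 boundary matrix has rank 6 and Smith normal form diag(1,1,1,1,1,1).

∂_3: C_3 → C_2 sends each 3-simplex σ to the alternating sum Σ_i (−1)^i (σ with its i-th vertex removed). For instance
  ∂[v_0,v_2,v_3,v_4] = [v_2,v_3,v_4] − [v_0,v_3,v_4] + [v_0,v_2,v_4] − [v_0,v_2,v_3],
  ∂[v_1,v_2,v_3,v_4] = [v_2,v_3,v_4] − [v_1,v_3,v_4] + [v_1,v_2,v_4] − [v_1,v_2,v_3].
As a 10×5 matrix over Z this has rank 4, with invariant factors (1,1,1,1).

Now H_k = ker ∂_k / im ∂_{k+1}, so:

  H_0: rank C_0 − rank ∂_1 = 5 − 4 = 1, and the invariant factors of ∂_1 are all 1, so H_0 ≅ Z.
  H_1: rank ker ∂_1 − rank ∂_2 = (10 − 4) − 6 = 0, and the invariant factors of ∂_2 are all 1, so H_1 ≅ 0.
  H_2: rank ker ∂_2 − rank ∂_3 = (10 − 6) − 4 = 0, and the invariant factors of ∂_3 are all 1, so H_2 ≅ 0.
  H_3: rank ker ∂_3 − rank ∂_4 = (5 − 4) − 0 = 1, and there is no ∂_4, so H_3 ≅ Z.

As a check, the Euler characteristic is 5 − 10 + 10 − 5 = 0, which agrees with 1 − 0 + 0 − 1 = 0.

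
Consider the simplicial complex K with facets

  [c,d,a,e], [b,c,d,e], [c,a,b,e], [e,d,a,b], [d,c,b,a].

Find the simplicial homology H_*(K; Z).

H_0 ≅ Z,  H_1 = 0,  H_2 = 0,  H_3 ≅ Z.

We work with the vertex ordering a < b < c < d < e. The simplices of K, each written with vertices in increasing order, are:

  0-simplices (5): a, b, c, d, e
  1-simplices (10): ab, ac, ad, ae, bc, bd, be, cd, ce, de
  2-simplices (10): abc, abd, abe, acd, ace, ade, bcd, bce, bde, cde
  3-simplices (5): abcd, abce, abde, acde, bcde

Hence C_0 ≅ Z^5, C_1 ≅ Z^10, C_2 ≅ Z^10, C_3 ≅ Z^5.

∂_1: C_1 → C_0 sends each edge [p,q] (with p < q) to q − p. For instance
  ∂bc = c − b.
This gives a 5×10 integer matrix of rank 4; reducing to Smith normal form yields diagonal entries (1,1,1,1).

The boundary map ∂_2: C_2 → C_1 sends each 2-simplex [p,q,r] to [q,r] − [p,r] + [p,q]. For instance
  ∂bcd = cd − bd + bc,
  ∂bde = de − be + bd.
The resulting 10×10 matrix has rank 6, and its Smith normal form has invariant factors (1,1,1,1,1,1).

∂_3: C_3 → C_2 sends each 3-simplex σ to the alternating sum Σ_i (−1)^i (σ with its i-th vertex removed). For instance
  ∂abce = bce − ace + abe − abc,
  ∂bcde = cde − bde + bce − bcd.
As a 10×5 matrix over Z this has rank 4, with invariant factors (1,1,1,1).

Now H_k = ker ∂_k / im ∂_{k+1}, so:

  H_0: rank C_0 − rank ∂_1 = 5 − 4 = 1, and the invariant factors of ∂_1 are all 1, so H_0 ≅ Z.
  H_1: rank ker ∂_1 − rank ∂_2 = (10 − 4) − 6 = 0, and the invariant factors of ∂_2 are all 1, so H_1 ≅ 0.
  H_2: rank ker ∂_2 − rank ∂_3 = (10 − 6) − 4 = 0, and the invariant factors of ∂_3 are all 1, so H_2 ≅ 0.
  H_3: rank ker ∂_3 − rank ∂_4 = (5 − 4) − 0 = 1, and there is no ∂_4, so H_3 ≅ Z.

As a check, the Euler characteristic is 5 − 10 + 10 − 5 = 0, which agrees with 1 − 0 + 0 − 1 = 0.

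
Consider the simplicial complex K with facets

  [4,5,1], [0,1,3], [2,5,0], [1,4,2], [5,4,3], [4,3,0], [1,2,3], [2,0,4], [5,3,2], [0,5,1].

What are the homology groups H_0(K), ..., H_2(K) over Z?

H_0 ≅ Z,  H_1 ≅ Z/2,  H_2 = 0.

Order the vertices as 0 < 1 < 2 < 3 < 4 < 5. Listing each simplex with vertices in this order, K has dimension 2 with simplices:

  0-simplices (6): [0], [1], [2], [3], [4], [5]
  1-simplices (15): [0,1], [0,2], [0,3], [0,4], [0,5], [1,2], [1,3], [1,4], [1,5], [2,3], [2,4], [2,5], [3,4], [3,5], [4,5]
  2-simplices (10): [0,1,3], [0,1,5], [0,2,4], [0,2,5], [0,3,4], [1,2,3], [1,2,4], [1,4,5], [2,3,5], [3,4,5]

Hence C_0 ≅ Z^6, C_1 ≅ Z^15, C_2 ≅ Z^10.

∂_1: C_1 → C_0 is given by ∂[p,q] = [q] − [p]. For instance
  ∂[1,3] = [3] − [1].
The 6×15 boundary matrix has rank 5 and Smith normal form diag(1,1,1,1,1).

∂_2: C_2 → C_1 maps a triangle to the signed sum of its edges. For instance
  ∂[0,1,3] = [1,3] − [0,3] + [0,1],
  ∂[0,2,4] = [2,4] − [0,4] + [0,2].
The 15×10 boundary matrix has rank 10 and Smith normal form diag(1,1,1,1,1,1,1,1,1,2).

Computing H_k = (kernel of ∂_k) / (image of ∂_{k+1}):

  H_0: rank C_0 − rank ∂_1 = 6 − 5 = 1, and the invariant factors of ∂_1 are all 1, so H_0 = Z.
  H_1: rank ker ∂_1 − rank ∂_2 = (15 − 5) − 10 = 0, and ∂_2 has invariant factor 2 > 1, so H_1 = Z/2.
  H_2: rank ker ∂_2 − rank ∂_3 = (10 − 10) − 0 = 0, and there is no ∂_3, so H_2 = 0.

As a check, the Euler characteristic is 6 − 15 + 10 = 1, which agrees with 1 − 0 + 0 = 1.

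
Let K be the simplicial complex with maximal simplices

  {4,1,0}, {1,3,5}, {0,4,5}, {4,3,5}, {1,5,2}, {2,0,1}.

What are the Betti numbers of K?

We work with the vertex ordering 0 < 1 < 2 < 3 < 4 < 5. The simplices of K, each written with vertices in increasing order, are:

  0-simplices (6): [0], [1], [2], [3], [4], [5]
  1-simplices (12): [0,1], [0,2], [0,4], [0,5], [1,2], [1,3], [1,4], [1,5], [2,5], [3,4], [3,5], [4,5]
  2-simplices (6): [0,1,2], [0,1,4], [0,4,5], [1,2,5], [1,3,5], [3,4,5]

so the chain groups are C_0 ≅ Z^6, C_1 ≅ Z^12, C_2 ≅ Z^6.

The boundary map ∂_1: C_1 → C_0 is given by ∂[p,q] = [q] − [p]. For instance
  ∂[1,4] = [4] − [1].
As a 6×12 matrix over Z this has rank 5, with invariant factors (1,1,1,1,1).

Boundary ∂_2: C_2 → C_1 acts by ∂[p,q,r] = [q,r] − [p,r] + [p,q]. For instance
  ∂[3,4,5] = [4,5] − [3,5] + [3,4],
  ∂[1,3,5] = [3,5] − [1,5] + [1,3].
This gives a 12×6 integer matrix of rank 6; reducing to Smith normal form yields diagonal entries (1,1,1,1,1,1).

From H_k ≅ ker(∂_k) / im(∂_{k+1}) we obtain:

  H_0: rank C_0 − rank ∂_1 = 6 − 5 = 1, and the invariant factors of ∂_1 are all 1, so H_0 = Z.
  H_1: rank ker ∂_1 − rank ∂_2 = (12 − 5) − 6 = 1, and the invariant factors of ∂_2 are all 1, so H_1 = Z.
  H_2: rank ker ∂_2 − rank ∂_3 = (6 − 6) − 0 = 0, and there is no ∂_3, so H_2 = 0.

As a check, the Euler characteristic is 6 − 12 + 6 = 0, which agrees with 1 − 1 + 0 = 0.

Hence the Betti numbers are b_0 = 1, b_1 = 1, b_2 = 0.

b_0 = 1, b_1 = 1, b_2 = 0.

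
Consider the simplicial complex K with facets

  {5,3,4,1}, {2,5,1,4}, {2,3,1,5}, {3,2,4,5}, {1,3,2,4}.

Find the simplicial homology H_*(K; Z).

H_0 = Z,  H_1 = 0,  H_2 = 0,  H_3 = Z.

We work with the vertex ordering 1 < 2 < 3 < 4 < 5. The simplices of K, each written with vertices in increasing order, are:

  0-simplices (5): [1], [2], [3], [4], [5]
  1-simplices (10): [1,2], [1,3], [1,4], [1,5], [2,3], [2,4], [2,5], [3,4], [3,5], [4,5]
  2-simplices (10): [1,2,3], [1,2,4], [1,2,5], [1,3,4], [1,3,5], [1,4,5], [2,3,4], [2,3,5], [2,4,5], [3,4,5]
  3-simplices (5): [1,2,3,4], [1,2,3,5], [1,2,4,5], [1,3,4,5], [2,3,4,5]

giving chain groups C_0 ≅ Z^5, C_1 ≅ Z^10, C_2 ≅ Z^10, C_3 ≅ Z^5.

The boundary map ∂_1: C_1 → C_0 maps an edge to its endpoints' difference, ∂[p,q] = q − p. For instance
  ∂[2,5] = [5] − [2].
This gives a 5×10 integer matrix of rank 4; reducing to Smith normal form yields diagonal entries (1,1,1,1).

Boundary ∂_2: C_2 → C_1 sends each 2-simplex [p,q,r] to [q,r] − [p,r] + [p,q]. For instance
  ∂[2,3,4] = [3,4] − [2,4] + [2,3],
  ∂[1,3,5] = [3,5] − [1,5] + [1,3].
The 10×10 boundary matrix has rank 6 and Smith normal form diag(1,1,1,1,1,1).

∂_3: C_3 → C_2 sends each 3-simplex σ to the alternating sum Σ_i (−1)^i (σ with its i-th vertex removed). For instance
  ∂[1,2,4,5] = [2,4,5] − [1,4,5] + [1,2,5] − [1,2,4],
  ∂[1,3,4,5] = [3,4,5] − [1,4,5] + [1,3,5] − [1,3,4].
As a 10×5 matrix over Z this has rank 4, with invariant factors (1,1,1,1).

Computing H_k = (kernel of ∂_k) / (image of ∂_{k+1}):

  H_0: rank C_0 − rank ∂_1 = 5 − 4 = 1, and the invariant factors of ∂_1 are all 1, so H_0 = Z.
  H_1: rank ker ∂_1 − rank ∂_2 = (10 − 4) − 6 = 0, and the invariant factors of ∂_2 are all 1, so H_1 = 0.
  H_2: rank ker ∂_2 − rank ∂_3 = (10 − 6) − 4 = 0, and the invariant factors of ∂_3 are all 1, so H_2 = 0.
  H_3: rank ker ∂_3 − rank ∂_4 = (5 − 4) − 0 = 1, and there is no ∂_4, so H_3 = Z.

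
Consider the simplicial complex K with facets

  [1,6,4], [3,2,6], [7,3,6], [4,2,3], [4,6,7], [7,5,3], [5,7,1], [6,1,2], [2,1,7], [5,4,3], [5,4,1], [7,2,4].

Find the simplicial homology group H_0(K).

Order the vertices as 1 < 2 < 3 < 4 < 5 < 6 < 7. Listing each simplex with vertices in this order, K has dimension 2 with simplices:

  0-simplices (7): [1], [2], [3], [4], [5], [6], [7]
  1-simplices (18): [1,2], [1,4], [1,5], [1,6], [1,7], [2,3], [2,4], [2,6], [2,7], [3,4], [3,5], [3,6], [3,7], [4,5], [4,6], [4,7], [5,7], [6,7]
  2-simplices (12): [1,2,6], [1,2,7], [1,4,5], [1,4,6], [1,5,7], [2,3,4], [2,3,6], [2,4,7], [3,4,5], [3,5,7], [3,6,7], [4,6,7]

so the chain groups are C_0 ≅ Z^7, C_1 ≅ Z^18, C_2 ≅ Z^12.

The boundary map ∂_1: C_1 → C_0 maps an edge to its endpoints' difference, ∂[p,q] = q − p. For instance
  ∂[2,6] = [6] − [2].
The 7×18 boundary matrix has rank 6 and Smith normal form diag(1,1,1,1,1,1).

The boundary map ∂_2: C_2 → C_1 acts by ∂[p,q,r] = [q,r] − [p,r] + [p,q]. For instance
  ∂[3,6,7] = [6,7] − [3,7] + [3,6],
  ∂[1,2,6] = [2,6] − [1,6] + [1,2].
As a 18×12 matrix over Z this has rank 12, with invariant factors (1,1,1,1,1,1,1,1,1,1,1,2).

Reading off H_k = ker ∂_k / im ∂_{k+1}:

  H_0: rank C_0 − rank ∂_1 = 7 − 6 = 1, and the invariant factors of ∂_1 are all 1, so H_0 ≅ Z.

H_0 = Z.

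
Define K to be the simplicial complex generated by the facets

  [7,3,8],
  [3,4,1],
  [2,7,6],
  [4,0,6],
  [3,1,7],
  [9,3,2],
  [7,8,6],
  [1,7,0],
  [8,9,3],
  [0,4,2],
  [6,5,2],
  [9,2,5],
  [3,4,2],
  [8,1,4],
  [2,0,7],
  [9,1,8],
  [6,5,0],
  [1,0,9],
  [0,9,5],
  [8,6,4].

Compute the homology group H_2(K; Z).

H_2 ≅ 0.

Order the vertices as 0 < 1 < 2 < 3 < 4 < 5 < 6 < 7 < 8 < 9. Listing each simplex with vertices in this order, K has dimension 2 with simplices:

  0-simplices (10): [0], [1], [2], [3], [4], [5], [6], [7], [8], [9]
  1-simplices (30): (30 of them)
  2-simplices (20): (20 of them)

Hence C_0 ≅ Z^10, C_1 ≅ Z^30, C_2 ≅ Z^20.

The boundary map ∂_1: C_1 → C_0 is given by ∂[p,q] = [q] − [p]. For instance
  ∂[1,8] = [8] − [1].
As a 10×30 matrix over Z this has rank 9, with invariant factors (1,1,1,1,1,1,1,1,1).

Boundary ∂_2: C_2 → C_1 sends each 2-simplex [p,q,r] to [q,r] − [p,r] + [p,q]. For instance
  ∂[0,2,4] = [2,4] − [0,4] + [0,2],
  ∂[3,8,9] = [8,9] − [3,9] + [3,8].
The 30×20 boundary matrix has rank 20 and Smith normal form diag(1,1,1,1,1,1,1,1,1,1,1,1,1,1,1,1,1,1,1,2).

Now H_k = ker ∂_k / im ∂_{k+1}, so:

  H_2: rank ker ∂_2 − rank ∂_3 = (20 − 20) − 0 = 0, and there is no ∂_3, so H_2 = 0.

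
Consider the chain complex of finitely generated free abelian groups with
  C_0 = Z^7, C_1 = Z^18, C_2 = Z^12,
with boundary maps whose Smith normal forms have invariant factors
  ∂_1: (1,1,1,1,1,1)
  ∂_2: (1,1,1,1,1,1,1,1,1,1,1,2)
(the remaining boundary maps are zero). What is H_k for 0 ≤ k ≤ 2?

H_0 = Z,  H_1 = Z/2,  H_2 = 0.

H_0: b_0 = 7 − 0 − 6 = 1; torsion from ∂_1 factors > 1: none. So H_0 = Z.
H_1: b_1 = 18 − 6 − 12 = 0; torsion from ∂_2 factors > 1: [2]. So H_1 = Z/2.
H_2: b_2 = 12 − 12 − 0 = 0; torsion from ∂_3 factors > 1: none. So H_2 = 0.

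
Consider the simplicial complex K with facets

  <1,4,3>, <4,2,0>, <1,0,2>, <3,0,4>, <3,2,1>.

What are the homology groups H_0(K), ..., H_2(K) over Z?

We work with the vertex ordering 0 < 1 < 2 < 3 < 4. The simplices of K, each written with vertices in increasing order, are:

  0-simplices (5): [0], [1], [2], [3], [4]
  1-simplices (10): [0,1], [0,2], [0,3], [0,4], [1,2], [1,3], [1,4], [2,3], [2,4], [3,4]
  2-simplices (5): [0,1,2], [0,2,4], [0,3,4], [1,2,3], [1,3,4]

Hence C_0 ≅ Z^5, C_1 ≅ Z^10, C_2 ≅ Z^5.

∂_1: C_1 → C_0 maps an edge to its endpoints' difference, ∂[p,q] = q − p. For instance
  ∂[2,4] = [4] − [2].
The resulting 5×10 matrix has rank 4, and its Smith normal form has invariant factors (1,1,1,1).

∂_2: C_2 → C_1 acts by ∂[p,q,r] = [q,r] − [p,r] + [p,q]. For instance
  ∂[0,1,2] = [1,2] − [0,2] + [0,1],
  ∂[1,2,3] = [2,3] − [1,3] + [1,2].
The 10×5 boundary matrix has rank 5 and Smith normal form diag(1,1,1,1,1).

Computing H_k = (kernel of ∂_k) / (image of ∂_{k+1}):

  H_0: rank C_0 − rank ∂_1 = 5 − 4 = 1, and the invariant factors of ∂_1 are all 1, so H_0 = Z.
  H_1: rank ker ∂_1 − rank ∂_2 = (10 − 4) − 5 = 1, and the invariant factors of ∂_2 are all 1, so H_1 = Z.
  H_2: rank ker ∂_2 − rank ∂_3 = (5 − 5) − 0 = 0, and there is no ∂_3, so H_2 = 0.

H_0 = Z,  H_1 = Z,  H_2 = 0.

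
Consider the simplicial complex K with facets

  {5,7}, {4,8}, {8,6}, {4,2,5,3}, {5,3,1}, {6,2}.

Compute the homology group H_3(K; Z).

H_3 ≅ 0.

Fix the vertex order 1 < 2 < 3 < 4 < 5 < 6 < 7 < 8 and write every simplex with vertices in increasing order. Then dim K = 3 and the simplices of K are:

  0-simplices (8): [1], [2], [3], [4], [5], [6], [7], [8]
  1-simplices (12): [1,3], [1,5], [2,3], [2,4], [2,5], [2,6], [3,4], [3,5], [4,5], [4,8], [5,7], [6,8]
  2-simplices (5): [1,3,5], [2,3,4], [2,3,5], [2,4,5], [3,4,5]
  3-simplices (1): [2,3,4,5]

Hence C_0 ≅ Z^8, C_1 ≅ Z^12, C_2 ≅ Z^5, C_3 ≅ Z^1.

Boundary ∂_1: C_1 → C_0 maps an edge to its endpoints' difference, ∂[p,q] = q − p. For instance
  ∂[1,3] = [3] − [1].
This gives a 8×12 integer matrix of rank 7; reducing to Smith normal form yields diagonal entries (1,1,1,1,1,1,1).

The boundary map ∂_2: C_2 → C_1 sends each 2-simplex [p,q,r] to [q,r] − [p,r] + [p,q]. For instance
  ∂[3,4,5] = [4,5] − [3,5] + [3,4],
  ∂[2,4,5] = [4,5] − [2,5] + [2,4].
As a 12×5 matrix over Z this has rank 4, with invariant factors (1,1,1,1).

The boundary map ∂_3: C_3 → C_2 sends each 3-simplex σ to the alternating sum Σ_i (−1)^i (σ with its i-th vertex removed). For instance
  ∂[2,3,4,5] = [3,4,5] − [2,4,5] + [2,3,5] − [2,3,4].
This gives a 5×1 integer matrix of rank 1; reducing to Smith normal form yields diagonal entries (1).

Now H_k = ker ∂_k / im ∂_{k+1}, so:

  H_3: rank ker ∂_3 − rank ∂_4 = (1 − 1) − 0 = 0, and there is no ∂_4, so H_3 = 0.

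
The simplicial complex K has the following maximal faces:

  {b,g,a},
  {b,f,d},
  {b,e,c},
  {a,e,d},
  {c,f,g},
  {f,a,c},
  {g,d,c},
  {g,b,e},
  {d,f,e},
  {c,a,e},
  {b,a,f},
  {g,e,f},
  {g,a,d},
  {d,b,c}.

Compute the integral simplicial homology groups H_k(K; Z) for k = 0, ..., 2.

H_0 = Z,  H_1 = Z^2,  H_2 = Z.

Order the vertices as a < b < c < d < e < f < g. Listing each simplex with vertices in this order, K has dimension 2 with simplices:

  0-simplices (7): a, b, c, d, e, f, g
  1-simplices (21): ab, ac, ad, ae, af, ag, bc, bd, be, bf, bg, cd, ce, cf, cg, de, df, dg, ef, eg, fg
  2-simplices (14): abf, abg, ace, acf, ade, adg, bcd, bce, bdf, beg, cdg, cfg, def, efg

giving chain groups C_0 ≅ Z^7, C_1 ≅ Z^21, C_2 ≅ Z^14.

The boundary map ∂_1: C_1 → C_0 sends each edge [p,q] (with p < q) to q − p.
The resulting 7×21 matrix has rank 6, and its Smith normal form has invariant factors (1,1,1,1,1,1).

∂_2: C_2 → C_1 acts by ∂[p,q,r] = [q,r] − [p,r] + [p,q]. For instance
  ∂adg = dg − ag + ad,
  ∂abg = bg − ag + ab.
As a 21×14 matrix over Z this has rank 13, with invariant factors (1,1,1,1,1,1,1,1,1,1,1,1,1).

Computing H_k = (kernel of ∂_k) / (image of ∂_{k+1}):

  H_0: rank C_0 − rank ∂_1 = 7 − 6 = 1, and the invariant factors of ∂_1 are all 1, so H_0 ≅ Z.
  H_1: rank ker ∂_1 − rank ∂_2 = (21 − 6) − 13 = 2, and the invariant factors of ∂_2 are all 1, so H_1 ≅ Z^2.
  H_2: rank ker ∂_2 − rank ∂_3 = (14 − 13) − 0 = 1, and there is no ∂_3, so H_2 ≅ Z.

As a check, the Euler characteristic is 7 − 21 + 14 = 0, which agrees with 1 − 2 + 1 = 0.
(K is a triangulation of the torus T^2.)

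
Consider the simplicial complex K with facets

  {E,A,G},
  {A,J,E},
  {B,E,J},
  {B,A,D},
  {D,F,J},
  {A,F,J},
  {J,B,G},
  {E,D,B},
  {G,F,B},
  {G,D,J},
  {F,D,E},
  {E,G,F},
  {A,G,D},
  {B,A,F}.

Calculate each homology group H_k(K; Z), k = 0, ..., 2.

H_0 = Z,  H_1 = Z^2,  H_2 = Z.

We work with the vertex ordering A < B < D < E < F < G < J. The simplices of K, each written with vertices in increasing order, are:

  0-simplices (7): A, B, D, E, F, G, J
  1-simplices (21): AB, AD, AE, AF, AG, AJ, BD, BE, BF, BG, BJ, DE, DF, DG, DJ, EF, EG, EJ, FG, FJ, GJ
  2-simplices (14): ABD, ABF, ADG, AEG, AEJ, AFJ, BDE, BEJ, BFG, BGJ, DEF, DFJ, DGJ, EFG

giving chain groups C_0 ≅ Z^7, C_1 ≅ Z^21, C_2 ≅ Z^14.

Boundary ∂_1: C_1 → C_0 sends each edge [p,q] (with p < q) to q − p.
This gives a 7×21 integer matrix of rank 6; reducing to Smith normal form yields diagonal entries (1,1,1,1,1,1).

Boundary ∂_2: C_2 → C_1 acts by ∂[p,q,r] = [q,r] − [p,r] + [p,q]. For instance
  ∂EFG = FG − EG + EF,
  ∂BFG = FG − BG + BF.
The 21×14 boundary matrix has rank 13 and Smith normal form diag(1,1,1,1,1,1,1,1,1,1,1,1,1).

Now H_k = ker ∂_k / im ∂_{k+1}, so:

  H_0: rank C_0 − rank ∂_1 = 7 − 6 = 1, and the invariant factors of ∂_1 are all 1, so H_0 ≅ Z.
  H_1: rank ker ∂_1 − rank ∂_2 = (21 − 6) − 13 = 2, and the invariant factors of ∂_2 are all 1, so H_1 ≅ Z^2.
  H_2: rank ker ∂_2 − rank ∂_3 = (14 − 13) − 0 = 1, and there is no ∂_3, so H_2 ≅ Z.

(K is a triangulation of the torus T^2.)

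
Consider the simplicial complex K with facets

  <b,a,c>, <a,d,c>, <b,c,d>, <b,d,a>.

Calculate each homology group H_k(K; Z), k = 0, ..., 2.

Order the vertices as a < b < c < d. Listing each simplex with vertices in this order, K has dimension 2 with simplices:

  0-simplices (4): a, b, c, d
  1-simplices (6): ab, ac, ad, bc, bd, cd
  2-simplices (4): abc, abd, acd, bcd

so the chain groups are C_0 ≅ Z^4, C_1 ≅ Z^6, C_2 ≅ Z^4.

Boundary ∂_1: C_1 → C_0 maps an edge to its endpoints' difference, ∂[p,q] = q − p. For instance
  ∂ab = b − a.
The resulting 4×6 matrix has rank 3, and its Smith normal form has invariant factors (1,1,1).

Boundary ∂_2: C_2 → C_1 acts by ∂[p,q,r] = [q,r] − [p,r] + [p,q]. For instance
  ∂abd = bd − ad + ab,
  ∂abc = bc − ac + ab.
As a 6×4 matrix over Z this has rank 3, with invariant factors (1,1,1).

From H_k ≅ ker(∂_k) / im(∂_{k+1}) we obtain:

  H_0: rank C_0 − rank ∂_1 = 4 − 3 = 1, and the invariant factors of ∂_1 are all 1, so H_0 = Z.
  H_1: rank ker ∂_1 − rank ∂_2 = (6 − 3) − 3 = 0, and the invariant factors of ∂_2 are all 1, so H_1 = 0.
  H_2: rank ker ∂_2 − rank ∂_3 = (4 − 3) − 0 = 1, and there is no ∂_3, so H_2 = Z.

H_0 ≅ Z,  H_1 = 0,  H_2 ≅ Z.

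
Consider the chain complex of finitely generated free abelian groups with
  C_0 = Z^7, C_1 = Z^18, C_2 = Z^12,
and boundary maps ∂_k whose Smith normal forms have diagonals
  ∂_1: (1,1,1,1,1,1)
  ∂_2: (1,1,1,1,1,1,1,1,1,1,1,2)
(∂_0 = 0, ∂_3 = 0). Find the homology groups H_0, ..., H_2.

H_0: b_0 = 7 − 0 − 6 = 1; torsion from ∂_1 factors > 1: none. So H_0 ≅ Z.
H_1: b_1 = 18 − 6 − 12 = 0; torsion from ∂_2 factors > 1: [2]. So H_1 ≅ Z_2.
H_2: b_2 = 12 − 12 − 0 = 0; torsion from ∂_3 factors > 1: none. So H_2 ≅ 0.

H_0 ≅ Z,  H_1 ≅ Z_2,  H_2 = 0.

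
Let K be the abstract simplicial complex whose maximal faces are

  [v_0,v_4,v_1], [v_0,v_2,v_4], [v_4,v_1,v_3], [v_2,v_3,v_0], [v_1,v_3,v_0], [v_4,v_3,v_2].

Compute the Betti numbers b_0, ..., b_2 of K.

Fix the vertex order v_0 < v_1 < v_2 < v_3 < v_4 and write every simplex with vertices in increasing order. Then dim K = 2 and the simplices of K are:

  0-simplices (5): [v_0], [v_1], [v_2], [v_3], [v_4]
  1-simplices (9): [v_0,v_1], [v_0,v_2], [v_0,v_3], [v_0,v_4], [v_1,v_3], [v_1,v_4], [v_2,v_3], [v_2,v_4], [v_3,v_4]
  2-simplices (6): [v_0,v_1,v_3], [v_0,v_1,v_4], [v_0,v_2,v_3], [v_0,v_2,v_4], [v_1,v_3,v_4], [v_2,v_3,v_4]

so the chain groups are C_0 ≅ Z^5, C_1 ≅ Z^9, C_2 ≅ Z^6.

Boundary ∂_1: C_1 → C_0 sends each edge [p,q] (with p < q) to q − p.
This gives a 5×9 integer matrix of rank 4; reducing to Smith normal form yields diagonal entries (1,1,1,1).

The boundary map ∂_2: C_2 → C_1 maps a triangle to the signed sum of its edges. For instance
  ∂[v_2,v_3,v_4] = [v_3,v_4] − [v_2,v_4] + [v_2,v_3],
  ∂[v_0,v_2,v_4] = [v_2,v_4] − [v_0,v_4] + [v_0,v_2].
The resulting 9×6 matrix has rank 5, and its Smith normal form has invariant factors (1,1,1,1,1).

Reading off H_k = ker ∂_k / im ∂_{k+1}:

  H_0: rank C_0 − rank ∂_1 = 5 − 4 = 1, and the invariant factors of ∂_1 are all 1, so H_0 ≅ Z.
  H_1: rank ker ∂_1 − rank ∂_2 = (9 − 4) − 5 = 0, and the invariant factors of ∂_2 are all 1, so H_1 ≅ 0.
  H_2: rank ker ∂_2 − rank ∂_3 = (6 − 5) − 0 = 1, and there is no ∂_3, so H_2 ≅ Z.

Hence the Betti numbers are b_0 = 1, b_1 = 0, b_2 = 1.

b_0 = 1, b_1 = 0, b_2 = 1.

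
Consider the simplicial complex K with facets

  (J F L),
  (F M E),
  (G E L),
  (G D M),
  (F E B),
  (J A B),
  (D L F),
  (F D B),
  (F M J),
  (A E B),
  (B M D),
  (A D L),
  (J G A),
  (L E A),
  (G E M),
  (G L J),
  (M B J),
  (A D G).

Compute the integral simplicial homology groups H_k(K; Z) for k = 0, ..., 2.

H_0 ≅ Z,  H_1 ≅ Z ⊕ Z/2Z,  H_2 = 0.

Take the total order A < B < D < E < F < G < J < L < M on the vertex set. Then K (dimension 2) consists of the simplices:

  0-simplices (9): A, B, D, E, F, G, J, L, M
  1-simplices (27): AB, AD, AE, AG, AJ, AL, BD, BE, BF, BJ, BM, DF, DG, DL, DM, EF, EG, EL, EM, FJ, FL, FM, GJ, GL, GM, JL, JM
  2-simplices (18): ABE, ABJ, ADG, ADL, AEL, AGJ, BDF, BDM, BEF, BJM, DFL, DGM, EFM, EGL, EGM, FJL, FJM, GJL

giving chain groups C_0 ≅ Z^9, C_1 ≅ Z^27, C_2 ≅ Z^18.

The boundary map ∂_1: C_1 → C_0 is given by ∂[p,q] = [q] − [p]. For instance
  ∂DL = L − D.
The 9×27 boundary matrix has rank 8 and Smith normal form diag(1,1,1,1,1,1,1,1).

∂_2: C_2 → C_1 maps a triangle to the signed sum of its edges. For instance
  ∂ADL = DL − AL + AD,
  ∂BDF = DF − BF + BD.
This gives a 27×18 integer matrix of rank 18; reducing to Smith normal form yields diagonal entries (1,1,1,1,1,1,1,1,1,1,1,1,1,1,1,1,1,2).

Computing H_k = (kernel of ∂_k) / (image of ∂_{k+1}):

  H_0: rank C_0 − rank ∂_1 = 9 − 8 = 1, and the invariant factors of ∂_1 are all 1, so H_0 = Z.
  H_1: rank ker ∂_1 − rank ∂_2 = (27 − 8) − 18 = 1, and ∂_2 has invariant factor 2 > 1, so H_1 = Z ⊕ Z/2Z.
  H_2: rank ker ∂_2 − rank ∂_3 = (18 − 18) − 0 = 0, and there is no ∂_3, so H_2 = 0.

(K is a triangulation of the Klein bottle.)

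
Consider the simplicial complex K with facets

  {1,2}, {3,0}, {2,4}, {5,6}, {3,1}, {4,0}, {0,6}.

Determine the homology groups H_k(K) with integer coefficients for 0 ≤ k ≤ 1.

Take the total order 0 < 1 < 2 < 3 < 4 < 5 < 6 on the vertex set. Then K (dimension 1) consists of the simplices:

  0-simplices (7): [0], [1], [2], [3], [4], [5], [6]
  1-simplices (7): [0,3], [0,4], [0,6], [1,2], [1,3], [2,4], [5,6]

so the chain groups are C_0 ≅ Z^7, C_1 ≅ Z^7.

Boundary ∂_1: C_1 → C_0 is given by ∂[p,q] = [q] − [p].
This gives a 7×7 integer matrix of rank 6; reducing to Smith normal form yields diagonal entries (1,1,1,1,1,1).

From H_k ≅ ker(∂_k) / im(∂_{k+1}) we obtain:

  H_0: rank C_0 − rank ∂_1 = 7 − 6 = 1, and the invariant factors of ∂_1 are all 1, so H_0 = Z.
  H_1: rank ker ∂_1 − rank ∂_2 = (7 − 6) − 0 = 1, and there is no ∂_2, so H_1 = Z.

H_0 ≅ Z,  H_1 ≅ Z.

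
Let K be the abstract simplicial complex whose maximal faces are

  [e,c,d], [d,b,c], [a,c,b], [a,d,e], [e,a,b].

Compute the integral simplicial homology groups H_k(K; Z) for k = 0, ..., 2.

Order the vertices as a < b < c < d < e. Listing each simplex with vertices in this order, K has dimension 2 with simplices:

  0-simplices (5): a, b, c, d, e
  1-simplices (10): ab, ac, ad, ae, bc, bd, be, cd, ce, de
  2-simplices (5): abc, abe, ade, bcd, cde

giving chain groups C_0 ≅ Z^5, C_1 ≅ Z^10, C_2 ≅ Z^5.

Boundary ∂_1: C_1 → C_0 sends each edge [p,q] (with p < q) to q − p. For instance
  ∂be = e − b.
This gives a 5×10 integer matrix of rank 4; reducing to Smith normal form yields diagonal entries (1,1,1,1).

The boundary map ∂_2: C_2 → C_1 maps a triangle to the signed sum of its edges. For instance
  ∂ade = de − ae + ad,
  ∂abc = bc − ac + ab.
The 10×5 boundary matrix has rank 5 and Smith normal form diag(1,1,1,1,1).

From H_k ≅ ker(∂_k) / im(∂_{k+1}) we obtain:

  H_0: rank C_0 − rank ∂_1 = 5 − 4 = 1, and the invariant factors of ∂_1 are all 1, so H_0 = Z.
  H_1: rank ker ∂_1 − rank ∂_2 = (10 − 4) − 5 = 1, and the invariant factors of ∂_2 are all 1, so H_1 = Z.
  H_2: rank ker ∂_2 − rank ∂_3 = (5 − 5) − 0 = 0, and there is no ∂_3, so H_2 = 0.

H_0 = Z,  H_1 = Z,  H_2 = 0.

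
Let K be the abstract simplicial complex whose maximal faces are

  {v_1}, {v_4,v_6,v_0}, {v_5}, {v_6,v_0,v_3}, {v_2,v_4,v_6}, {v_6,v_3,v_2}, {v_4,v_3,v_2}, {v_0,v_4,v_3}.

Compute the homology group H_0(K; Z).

H_0 = Z^3.

Order the vertices as v_0 < v_1 < v_2 < v_3 < v_4 < v_5 < v_6. Listing each simplex with vertices in this order, K has dimension 2 with simplices:

  0-simplices (7): [v_0], [v_1], [v_2], [v_3], [v_4], [v_5], [v_6]
  1-simplices (9): [v_0,v_3], [v_0,v_4], [v_0,v_6], [v_2,v_3], [v_2,v_4], [v_2,v_6], [v_3,v_4], [v_3,v_6], [v_4,v_6]
  2-simplices (6): [v_0,v_3,v_4], [v_0,v_3,v_6], [v_0,v_4,v_6], [v_2,v_3,v_4], [v_2,v_3,v_6], [v_2,v_4,v_6]

giving chain groups C_0 ≅ Z^7, C_1 ≅ Z^9, C_2 ≅ Z^6.

∂_1: C_1 → C_0 sends each edge [p,q] (with p < q) to q − p.
As a 7×9 matrix over Z this has rank 4, with invariant factors (1,1,1,1).

Boundary ∂_2: C_2 → C_1 sends each 2-simplex [p,q,r] to [q,r] − [p,r] + [p,q]. For instance
  ∂[v_0,v_3,v_4] = [v_3,v_4] − [v_0,v_4] + [v_0,v_3],
  ∂[v_2,v_3,v_6] = [v_3,v_6] − [v_2,v_6] + [v_2,v_3].
The resulting 9×6 matrix has rank 5, and its Smith normal form has invariant factors (1,1,1,1,1).

From H_k ≅ ker(∂_k) / im(∂_{k+1}) we obtain:

  H_0: rank C_0 − rank ∂_1 = 7 − 4 = 3, and the invariant factors of ∂_1 are all 1, so H_0 = Z^3.

(K is a triangulation of the disjoint union of the 2-sphere S^2 and a set of 2 points.)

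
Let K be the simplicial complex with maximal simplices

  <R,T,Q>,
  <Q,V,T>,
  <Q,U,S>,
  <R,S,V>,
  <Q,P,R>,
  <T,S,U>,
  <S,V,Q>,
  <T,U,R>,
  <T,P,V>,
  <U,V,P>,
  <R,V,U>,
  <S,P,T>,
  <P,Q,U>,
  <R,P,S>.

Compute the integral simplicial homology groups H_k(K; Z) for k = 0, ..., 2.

H_0 ≅ Z,  H_1 ≅ Z^2,  H_2 ≅ Z.

K has 7 vertices, 21 edges, 14 triangles.
rank ∂_0 = 0, rank ∂_1 = 6 ⇒ b_0 = 7 − 0 − 6 = 1; all invariant factors of ∂_1 are 1 so no torsion. So H_0 ≅ Z.
rank ∂_1 = 6, rank ∂_2 = 13 ⇒ b_1 = 21 − 6 − 13 = 2; all invariant factors of ∂_2 are 1 so no torsion. So H_1 ≅ Z^2.
rank ∂_2 = 13, rank ∂_3 = 0 ⇒ b_2 = 14 − 13 − 0 = 1. So H_2 ≅ Z.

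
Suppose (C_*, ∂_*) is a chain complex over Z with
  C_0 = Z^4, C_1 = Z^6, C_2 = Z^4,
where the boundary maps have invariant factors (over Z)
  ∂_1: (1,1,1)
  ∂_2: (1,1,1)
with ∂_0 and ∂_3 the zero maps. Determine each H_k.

H_0 ≅ Z,  H_1 = 0,  H_2 ≅ Z.

H_0: b_0 = 4 − 0 − 3 = 1; torsion from ∂_1 factors > 1: none. So H_0 ≅ Z.
H_1: b_1 = 6 − 3 − 3 = 0; torsion from ∂_2 factors > 1: none. So H_1 ≅ 0.
H_2: b_2 = 4 − 3 − 0 = 1; torsion from ∂_3 factors > 1: none. So H_2 ≅ Z.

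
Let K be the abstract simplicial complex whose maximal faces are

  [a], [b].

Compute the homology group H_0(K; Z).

H_0 = Z^2.

We work with the vertex ordering a < b. The simplices of K, each written with vertices in increasing order, are:

  0-simplices (2): a, b

so the chain groups are C_0 ≅ Z^2.

Computing H_k = (kernel of ∂_k) / (image of ∂_{k+1}):

  H_0: rank C_0 − rank ∂_1 = 2 − 0 = 2, and there is no ∂_1, so H_0 ≅ Z^2.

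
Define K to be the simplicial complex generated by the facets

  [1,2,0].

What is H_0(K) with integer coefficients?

H_0 ≅ Z.

K has 3 vertices, 3 edges, 1 triangle.
rank ∂_0 = 0, rank ∂_1 = 2 ⇒ b_0 = 3 − 0 − 2 = 1; all invariant factors of ∂_1 are 1 so no torsion. So H_0 = Z.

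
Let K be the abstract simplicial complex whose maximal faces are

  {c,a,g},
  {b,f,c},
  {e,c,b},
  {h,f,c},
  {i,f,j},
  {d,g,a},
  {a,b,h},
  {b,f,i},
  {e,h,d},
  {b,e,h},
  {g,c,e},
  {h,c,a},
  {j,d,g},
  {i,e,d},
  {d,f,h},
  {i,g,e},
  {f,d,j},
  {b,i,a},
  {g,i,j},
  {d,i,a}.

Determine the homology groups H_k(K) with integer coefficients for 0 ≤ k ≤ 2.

H_0 = Z,  H_1 = Z ⊕ Z/2Z,  H_2 = 0.

Order the vertices as a < b < c < d < e < f < g < h < i < j. Listing each simplex with vertices in this order, K has dimension 2 with simplices:

  0-simplices (10): a, b, c, d, e, f, g, h, i, j
  1-simplices (30): ab, ac, ad, ag, ah, ai, bc, be, bf, bh, bi, ce, cf, cg, ch, de, df, dg, dh, di, dj, eg, eh, ei, fh, fi, fj, gi, gj, ij
  2-simplices (20): abh, abi, acg, ach, adg, adi, bce, bcf, beh, bfi, ceg, cfh, deh, dei, dfh, dfj, dgj, egi, fij, gij

so the chain groups are C_0 ≅ Z^10, C_1 ≅ Z^30, C_2 ≅ Z^20.

The boundary map ∂_1: C_1 → C_0 maps an edge to its endpoints' difference, ∂[p,q] = q − p. For instance
  ∂gi = i − g.
As a 10×30 matrix over Z this has rank 9, with invariant factors (1,1,1,1,1,1,1,1,1).

Boundary ∂_2: C_2 → C_1 maps a triangle to the signed sum of its edges. For instance
  ∂cfh = fh − ch + cf,
  ∂bcf = cf − bf + bc.
The resulting 30×20 matrix has rank 20, and its Smith normal form has invariant factors (1,1,1,1,1,1,1,1,1,1,1,1,1,1,1,1,1,1,1,2).

From H_k ≅ ker(∂_k) / im(∂_{k+1}) we obtain:

  H_0: rank C_0 − rank ∂_1 = 10 − 9 = 1, and the invariant factors of ∂_1 are all 1, so H_0 = Z.
  H_1: rank ker ∂_1 − rank ∂_2 = (30 − 9) − 20 = 1, and ∂_2 has invariant factor 2 > 1, so H_1 = Z ⊕ Z/2Z.
  H_2: rank ker ∂_2 − rank ∂_3 = (20 − 20) − 0 = 0, and there is no ∂_3, so H_2 = 0.

As a check, the Euler characteristic is 10 − 30 + 20 = 0, which agrees with 1 − 1 + 0 = 0.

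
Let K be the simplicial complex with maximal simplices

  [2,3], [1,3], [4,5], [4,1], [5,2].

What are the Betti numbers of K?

We work with the vertex ordering 1 < 2 < 3 < 4 < 5. The simplices of K, each written with vertices in increasing order, are:

  0-simplices (5): [1], [2], [3], [4], [5]
  1-simplices (5): [1,3], [1,4], [2,3], [2,5], [4,5]

giving chain groups C_0 ≅ Z^5, C_1 ≅ Z^5.

Boundary ∂_1: C_1 → C_0 is given by ∂[p,q] = [q] − [p].
The resulting 5×5 matrix has rank 4, and its Smith normal form has invariant factors (1,1,1,1).

Now H_k = ker ∂_k / im ∂_{k+1}, so:

  H_0: rank C_0 − rank ∂_1 = 5 − 4 = 1, and the invariant factors of ∂_1 are all 1, so H_0 ≅ Z.
  H_1: rank ker ∂_1 − rank ∂_2 = (5 − 4) − 0 = 1, and there is no ∂_2, so H_1 ≅ Z.

As a check, the Euler characteristic is 5 − 5 = 0, which agrees with 1 − 1 = 0.
(K is a triangulation of the circle S^1.)

Hence the Betti numbers are b_0 = 1, b_1 = 1.

b_0 = 1, b_1 = 1.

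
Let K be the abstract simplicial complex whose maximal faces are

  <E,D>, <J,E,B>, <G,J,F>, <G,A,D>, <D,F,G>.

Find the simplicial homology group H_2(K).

H_2 ≅ 0.

K has 7 vertices, 11 edges, 4 triangles.
rank ∂_2 = 4, rank ∂_3 = 0 ⇒ b_2 = 4 − 4 − 0 = 0. So H_2 ≅ 0.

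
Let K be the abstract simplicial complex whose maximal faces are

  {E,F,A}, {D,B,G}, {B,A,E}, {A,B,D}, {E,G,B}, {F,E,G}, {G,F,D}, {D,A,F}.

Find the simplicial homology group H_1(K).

We work with the vertex ordering A < B < D < E < F < G. The simplices of K, each written with vertices in increasing order, are:

  0-simplices (6): A, B, D, E, F, G
  1-simplices (12): AB, AD, AE, AF, BD, BE, BG, DF, DG, EF, EG, FG
  2-simplices (8): ABD, ABE, ADF, AEF, BDG, BEG, DFG, EFG

giving chain groups C_0 ≅ Z^6, C_1 ≅ Z^12, C_2 ≅ Z^8.

∂_1: C_1 → C_0 sends each edge [p,q] (with p < q) to q − p. For instance
  ∂AB = B − A.
The 6×12 boundary matrix has rank 5 and Smith normal form diag(1,1,1,1,1).

∂_2: C_2 → C_1 acts by ∂[p,q,r] = [q,r] − [p,r] + [p,q]. For instance
  ∂ABE = BE − AE + AB,
  ∂EFG = FG − EG + EF.
The 12×8 boundary matrix has rank 7 and Smith normal form diag(1,1,1,1,1,1,1).

Now H_k = ker ∂_k / im ∂_{k+1}, so:

  H_1: rank ker ∂_1 − rank ∂_2 = (12 − 5) − 7 = 0, and the invariant factors of ∂_2 are all 1, so H_1 ≅ 0.

H_1 ≅ 0.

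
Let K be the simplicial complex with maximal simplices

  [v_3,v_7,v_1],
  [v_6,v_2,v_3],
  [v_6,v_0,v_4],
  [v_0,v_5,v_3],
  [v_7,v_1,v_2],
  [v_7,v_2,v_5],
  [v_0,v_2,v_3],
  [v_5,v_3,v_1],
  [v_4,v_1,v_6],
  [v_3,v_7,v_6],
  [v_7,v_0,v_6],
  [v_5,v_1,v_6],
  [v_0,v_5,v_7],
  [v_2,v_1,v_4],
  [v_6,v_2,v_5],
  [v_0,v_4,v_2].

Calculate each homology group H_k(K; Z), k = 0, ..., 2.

We work with the vertex ordering v_0 < v_1 < v_2 < v_3 < v_4 < v_5 < v_6 < v_7. The simplices of K, each written with vertices in increasing order, are:

  0-simplices (8): [v_0], [v_1], [v_2], [v_3], [v_4], [v_5], [v_6], [v_7]
  1-simplices (24): (24 of them)
  2-simplices (16): (16 of them)

so the chain groups are C_0 ≅ Z^8, C_1 ≅ Z^24, C_2 ≅ Z^16.

Boundary ∂_1: C_1 → C_0 is given by ∂[p,q] = [q] − [p].
As a 8×24 matrix over Z this has rank 7, with invariant factors (1,1,1,1,1,1,1).

Boundary ∂_2: C_2 → C_1 maps a triangle to the signed sum of its edges. For instance
  ∂[v_1,v_2,v_4] = [v_2,v_4] − [v_1,v_4] + [v_1,v_2],
  ∂[v_1,v_3,v_7] = [v_3,v_7] − [v_1,v_7] + [v_1,v_3].
The 24×16 boundary matrix has rank 15 and Smith normal form diag(1,1,1,1,1,1,1,1,1,1,1,1,1,1,1).

From H_k ≅ ker(∂_k) / im(∂_{k+1}) we obtain:

  H_0: rank C_0 − rank ∂_1 = 8 − 7 = 1, and the invariant factors of ∂_1 are all 1, so H_0 = Z.
  H_1: rank ker ∂_1 − rank ∂_2 = (24 − 7) − 15 = 2, and the invariant factors of ∂_2 are all 1, so H_1 = Z^2.
  H_2: rank ker ∂_2 − rank ∂_3 = (16 − 15) − 0 = 1, and there is no ∂_3, so H_2 = Z.

H_0 = Z,  H_1 = Z^2,  H_2 = Z.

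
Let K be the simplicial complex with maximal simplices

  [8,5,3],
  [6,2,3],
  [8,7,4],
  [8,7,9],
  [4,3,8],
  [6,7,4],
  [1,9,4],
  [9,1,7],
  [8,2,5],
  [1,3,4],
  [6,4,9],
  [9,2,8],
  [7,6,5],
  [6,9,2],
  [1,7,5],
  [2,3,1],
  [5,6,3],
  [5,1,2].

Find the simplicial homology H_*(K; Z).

H_0 ≅ Z,  H_1 ≅ Z ⊕ Z/2Z,  H_2 = 0.

Order the vertices as 1 < 2 < 3 < 4 < 5 < 6 < 7 < 8 < 9. Listing each simplex with vertices in this order, K has dimension 2 with simplices:

  0-simplices (9): [1], [2], [3], [4], [5], [6], [7], [8], [9]
  1-simplices (27): (27 of them)
  2-simplices (18): [1,2,3], [1,2,5], [1,3,4], [1,4,9], [1,5,7], [1,7,9], [2,3,6], [2,5,8], [2,6,9], [2,8,9], [3,4,8], [3,5,6], [3,5,8], [4,6,7], [4,6,9], [4,7,8], [5,6,7], [7,8,9]

Hence C_0 ≅ Z^9, C_1 ≅ Z^27, C_2 ≅ Z^18.

The boundary map ∂_1: C_1 → C_0 is given by ∂[p,q] = [q] − [p].
The 9×27 boundary matrix has rank 8 and Smith normal form diag(1,1,1,1,1,1,1,1).

The boundary map ∂_2: C_2 → C_1 maps a triangle to the signed sum of its edges. For instance
  ∂[2,8,9] = [8,9] − [2,9] + [2,8],
  ∂[2,5,8] = [5,8] − [2,8] + [2,5].
The resulting 27×18 matrix has rank 18, and its Smith normal form has invariant factors (1,1,1,1,1,1,1,1,1,1,1,1,1,1,1,1,1,2).

Now H_k = ker ∂_k / im ∂_{k+1}, so:

  H_0: rank C_0 − rank ∂_1 = 9 − 8 = 1, and the invariant factors of ∂_1 are all 1, so H_0 ≅ Z.
  H_1: rank ker ∂_1 − rank ∂_2 = (27 − 8) − 18 = 1, and ∂_2 has invariant factor 2 > 1, so H_1 ≅ Z ⊕ Z/2Z.
  H_2: rank ker ∂_2 − rank ∂_3 = (18 − 18) − 0 = 0, and there is no ∂_3, so H_2 ≅ 0.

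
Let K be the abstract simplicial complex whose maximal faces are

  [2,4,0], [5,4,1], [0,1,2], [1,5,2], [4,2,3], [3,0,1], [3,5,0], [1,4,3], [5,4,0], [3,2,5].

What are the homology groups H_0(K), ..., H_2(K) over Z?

H_0 ≅ Z,  H_1 ≅ Z/2,  H_2 = 0.

Order the vertices as 0 < 1 < 2 < 3 < 4 < 5. Listing each simplex with vertices in this order, K has dimension 2 with simplices:

  0-simplices (6): [0], [1], [2], [3], [4], [5]
  1-simplices (15): [0,1], [0,2], [0,3], [0,4], [0,5], [1,2], [1,3], [1,4], [1,5], [2,3], [2,4], [2,5], [3,4], [3,5], [4,5]
  2-simplices (10): [0,1,2], [0,1,3], [0,2,4], [0,3,5], [0,4,5], [1,2,5], [1,3,4], [1,4,5], [2,3,4], [2,3,5]

Hence C_0 ≅ Z^6, C_1 ≅ Z^15, C_2 ≅ Z^10.

Boundary ∂_1: C_1 → C_0 maps an edge to its endpoints' difference, ∂[p,q] = q − p. For instance
  ∂[2,3] = [3] − [2].
This gives a 6×15 integer matrix of rank 5; reducing to Smith normal form yields diagonal entries (1,1,1,1,1).

The boundary map ∂_2: C_2 → C_1 sends each 2-simplex [p,q,r] to [q,r] − [p,r] + [p,q]. For instance
  ∂[0,3,5] = [3,5] − [0,5] + [0,3],
  ∂[0,1,3] = [1,3] − [0,3] + [0,1].
As a 15×10 matrix over Z this has rank 10, with invariant factors (1,1,1,1,1,1,1,1,1,2).

Now H_k = ker ∂_k / im ∂_{k+1}, so:

  H_0: rank C_0 − rank ∂_1 = 6 − 5 = 1, and the invariant factors of ∂_1 are all 1, so H_0 ≅ Z.
  H_1: rank ker ∂_1 − rank ∂_2 = (15 − 5) − 10 = 0, and ∂_2 has invariant factor 2 > 1, so H_1 ≅ Z/2.
  H_2: rank ker ∂_2 − rank ∂_3 = (10 − 10) − 0 = 0, and there is no ∂_3, so H_2 ≅ 0.

(K is a triangulation of the real projective plane RP^2.)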